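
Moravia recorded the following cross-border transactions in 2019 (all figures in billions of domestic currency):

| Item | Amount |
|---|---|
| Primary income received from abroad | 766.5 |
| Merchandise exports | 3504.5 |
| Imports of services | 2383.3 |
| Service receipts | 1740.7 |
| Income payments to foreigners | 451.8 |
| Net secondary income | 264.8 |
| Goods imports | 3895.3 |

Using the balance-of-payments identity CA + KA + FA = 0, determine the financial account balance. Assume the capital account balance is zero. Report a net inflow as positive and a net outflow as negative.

453.9

Goods balance = 3504.5 - 3895.3 = -390.8
Services balance = 1740.7 - 2383.3 = -642.6
Trade balance (goods + services) = -390.8 + (-642.6) = -1033.4
Net primary income = 766.5 - 451.8 = 314.7
Net secondary income = 264.8
Current account = -1033.4 + 314.7 + 264.8 = -453.9
Financial account = -(-453.9) = 453.9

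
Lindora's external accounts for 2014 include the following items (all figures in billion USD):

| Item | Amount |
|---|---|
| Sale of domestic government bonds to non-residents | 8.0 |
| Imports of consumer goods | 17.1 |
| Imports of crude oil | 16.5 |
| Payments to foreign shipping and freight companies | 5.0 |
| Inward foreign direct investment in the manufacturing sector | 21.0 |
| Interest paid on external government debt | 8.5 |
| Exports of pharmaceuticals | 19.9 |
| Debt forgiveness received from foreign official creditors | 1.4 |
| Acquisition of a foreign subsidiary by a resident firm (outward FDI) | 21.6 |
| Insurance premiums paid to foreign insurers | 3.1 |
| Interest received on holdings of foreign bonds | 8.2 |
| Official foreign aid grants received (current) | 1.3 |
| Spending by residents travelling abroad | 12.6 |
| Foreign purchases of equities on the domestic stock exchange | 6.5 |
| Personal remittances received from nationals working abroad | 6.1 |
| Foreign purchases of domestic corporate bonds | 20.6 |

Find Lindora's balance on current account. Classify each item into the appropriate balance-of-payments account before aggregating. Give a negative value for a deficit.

-27.3

Goods: 19.9 - 16.5 - 17.1 = -13.7
Services: -12.6 - 3.1 - 5.0 = -20.7
Primary income: -8.5 + 8.2 = -0.3
Secondary income: 6.1 + 1.3 = 7.4
Current account = (-13.7) + (-20.7) + (-0.3) + 7.4 = -27.3
(Excluded from the current account — financial account: sale of domestic government bonds to non-residents 8.0, inward foreign direct investment in the manufacturing sector 21.0, acquisition of a foreign subsidiary by a resident firm (outward FDI) 21.6, foreign purchases of equities on the domestic stock exchange 6.5, foreign purchases of domestic corporate bonds 20.6; capital account: debt forgiveness received from foreign official creditors 1.4.)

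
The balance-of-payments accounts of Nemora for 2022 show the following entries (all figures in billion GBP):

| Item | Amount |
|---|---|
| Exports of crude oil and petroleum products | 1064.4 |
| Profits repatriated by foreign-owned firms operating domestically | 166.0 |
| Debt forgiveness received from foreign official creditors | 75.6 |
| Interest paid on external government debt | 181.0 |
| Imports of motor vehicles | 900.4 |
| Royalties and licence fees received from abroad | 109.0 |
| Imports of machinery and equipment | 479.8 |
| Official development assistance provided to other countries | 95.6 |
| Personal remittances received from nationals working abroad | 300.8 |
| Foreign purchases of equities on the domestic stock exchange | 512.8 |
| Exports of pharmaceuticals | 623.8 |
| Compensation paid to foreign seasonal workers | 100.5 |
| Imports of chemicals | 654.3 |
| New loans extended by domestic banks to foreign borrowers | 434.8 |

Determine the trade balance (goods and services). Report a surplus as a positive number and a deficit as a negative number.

-237.3

Goods: 1064.4 - 479.8 - 900.4 - 654.3 + 623.8 = -346.3
Services: 109.0
Trade balance = -346.3 + 109.0 = -237.3
(Excluded from the trade balance — primary income: profits repatriated by foreign-owned firms operating domestically 166.0, interest paid on external government debt 181.0, compensation paid to foreign seasonal workers 100.5; capital account: debt forgiveness received from foreign official creditors 75.6; secondary income: official development assistance provided to other countries 95.6, personal remittances received from nationals working abroad 300.8; financial account: foreign purchases of equities on the domestic stock exchange 512.8, new loans extended by domestic banks to foreign borrowers 434.8.)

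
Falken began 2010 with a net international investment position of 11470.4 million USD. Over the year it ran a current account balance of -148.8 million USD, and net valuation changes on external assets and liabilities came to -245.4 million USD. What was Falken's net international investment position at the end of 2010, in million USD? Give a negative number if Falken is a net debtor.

Change in NIIP = current account + net valuation change = -148.8 + (-245.4) = -394.2
End-of-year NIIP = 11470.4 + (-394.2) = 11076.2

11076.2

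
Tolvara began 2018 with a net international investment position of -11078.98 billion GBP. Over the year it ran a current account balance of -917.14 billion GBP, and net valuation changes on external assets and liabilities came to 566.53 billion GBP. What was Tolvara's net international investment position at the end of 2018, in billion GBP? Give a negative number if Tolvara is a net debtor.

-11429.59

Change in NIIP = current account + net valuation change = -917.14 + 566.53 = -350.61
End-of-year NIIP = -11078.98 + (-350.61) = -11429.59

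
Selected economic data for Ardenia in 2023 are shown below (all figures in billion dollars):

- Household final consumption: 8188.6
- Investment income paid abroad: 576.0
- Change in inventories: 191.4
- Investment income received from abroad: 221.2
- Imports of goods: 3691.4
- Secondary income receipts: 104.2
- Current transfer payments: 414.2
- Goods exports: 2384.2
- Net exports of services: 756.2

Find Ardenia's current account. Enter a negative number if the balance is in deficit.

Goods balance = 2384.2 - 3691.4 = -1307.2
Services balance = 756.2
Trade balance (goods + services) = -1307.2 + 756.2 = -551.0
Net primary income = 221.2 - 576.0 = -354.8
Net secondary income = 104.2 - 414.2 = -310.0
Current account = -551.0 + (-354.8) + (-310.0) = -1215.8

-1215.8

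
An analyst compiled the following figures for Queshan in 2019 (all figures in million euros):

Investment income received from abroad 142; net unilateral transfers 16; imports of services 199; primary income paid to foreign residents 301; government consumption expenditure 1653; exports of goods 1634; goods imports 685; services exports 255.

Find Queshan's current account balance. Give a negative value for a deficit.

862

Goods balance = 1634 - 685 = 949
Services balance = 255 - 199 = 56
Trade balance (goods + services) = 949 + 56 = 1005
Net primary income = 142 - 301 = -159
Net secondary income = 16
Current account = 1005 + (-159) + 16 = 862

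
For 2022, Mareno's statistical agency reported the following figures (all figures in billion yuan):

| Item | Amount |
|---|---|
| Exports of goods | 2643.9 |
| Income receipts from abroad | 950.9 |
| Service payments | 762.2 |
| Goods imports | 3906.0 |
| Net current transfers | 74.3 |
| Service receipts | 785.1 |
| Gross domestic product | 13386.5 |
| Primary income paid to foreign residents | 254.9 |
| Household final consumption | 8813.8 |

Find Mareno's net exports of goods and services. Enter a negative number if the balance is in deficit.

Goods balance = 2643.9 - 3906.0 = -1262.1
Services balance = 785.1 - 762.2 = 22.9
Trade balance (goods + services) = -1262.1 + 22.9 = -1239.2

-1239.2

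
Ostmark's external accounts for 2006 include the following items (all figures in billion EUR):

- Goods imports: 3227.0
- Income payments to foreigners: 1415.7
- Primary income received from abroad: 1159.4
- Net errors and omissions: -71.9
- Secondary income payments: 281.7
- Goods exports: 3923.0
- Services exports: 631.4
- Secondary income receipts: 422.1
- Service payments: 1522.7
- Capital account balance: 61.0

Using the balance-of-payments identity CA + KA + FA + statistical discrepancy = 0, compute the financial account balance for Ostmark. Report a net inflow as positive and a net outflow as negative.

322.1

Goods balance = 3923.0 - 3227.0 = 696.0
Services balance = 631.4 - 1522.7 = -891.3
Trade balance (goods + services) = 696.0 + (-891.3) = -195.3
Net primary income = 1159.4 - 1415.7 = -256.3
Net secondary income = 422.1 - 281.7 = 140.4
Current account = -195.3 + (-256.3) + 140.4 = -311.2
Financial account = -(-311.2 + 61.0 + (-71.9)) = 322.1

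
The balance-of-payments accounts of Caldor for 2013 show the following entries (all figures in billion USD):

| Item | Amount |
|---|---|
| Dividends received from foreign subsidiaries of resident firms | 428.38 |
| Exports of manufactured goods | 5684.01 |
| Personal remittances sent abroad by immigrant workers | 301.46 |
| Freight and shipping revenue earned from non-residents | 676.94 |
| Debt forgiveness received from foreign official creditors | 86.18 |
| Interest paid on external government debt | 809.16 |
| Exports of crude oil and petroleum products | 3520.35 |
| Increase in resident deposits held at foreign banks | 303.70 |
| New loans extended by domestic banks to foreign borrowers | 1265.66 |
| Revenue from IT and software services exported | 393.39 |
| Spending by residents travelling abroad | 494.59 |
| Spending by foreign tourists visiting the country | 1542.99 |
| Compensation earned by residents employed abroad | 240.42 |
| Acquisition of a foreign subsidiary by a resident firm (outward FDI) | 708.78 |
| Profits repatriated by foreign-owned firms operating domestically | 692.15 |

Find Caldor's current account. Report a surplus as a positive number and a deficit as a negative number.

10189.12

Goods: 5684.01 + 3520.35 = 9204.36
Services: 1542.99 + 393.39 - 494.59 + 676.94 = 2118.73
Primary income: -692.15 + 240.42 + 428.38 - 809.16 = -832.51
Secondary income: -301.46
Current account = 9204.36 + 2118.73 + (-832.51) + (-301.46) = 10189.12
(Excluded from the current account — capital account: debt forgiveness received from foreign official creditors 86.18; financial account: increase in resident deposits held at foreign banks 303.70, new loans extended by domestic banks to foreign borrowers 1265.66, acquisition of a foreign subsidiary by a resident firm (outward FDI) 708.78.)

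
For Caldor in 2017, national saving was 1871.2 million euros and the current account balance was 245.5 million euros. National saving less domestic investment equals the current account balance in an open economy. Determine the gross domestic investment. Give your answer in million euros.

S - I = CA (net lending to the rest of the world).
I = S - CA = 1871.2 - 245.5 = 1625.7

1625.7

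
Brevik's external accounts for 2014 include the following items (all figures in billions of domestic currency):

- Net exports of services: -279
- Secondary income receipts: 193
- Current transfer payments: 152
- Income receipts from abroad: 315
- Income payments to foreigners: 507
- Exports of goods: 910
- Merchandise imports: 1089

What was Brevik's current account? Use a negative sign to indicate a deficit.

-609

Goods balance = 910 - 1089 = -179
Services balance = -279
Trade balance (goods + services) = -179 + (-279) = -458
Net primary income = 315 - 507 = -192
Net secondary income = 193 - 152 = 41
Current account = -458 + (-192) + 41 = -609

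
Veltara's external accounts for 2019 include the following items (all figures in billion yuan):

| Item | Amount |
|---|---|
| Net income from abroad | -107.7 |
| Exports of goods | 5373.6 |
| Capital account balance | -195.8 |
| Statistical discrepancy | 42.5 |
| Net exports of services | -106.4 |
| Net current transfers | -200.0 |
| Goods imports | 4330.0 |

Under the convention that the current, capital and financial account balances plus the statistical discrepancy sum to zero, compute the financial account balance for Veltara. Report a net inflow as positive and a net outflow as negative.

Goods balance = 5373.6 - 4330.0 = 1043.6
Services balance = -106.4
Trade balance (goods + services) = 1043.6 + (-106.4) = 937.2
Net primary income = -107.7
Net secondary income = -200.0
Current account = 937.2 + (-107.7) + (-200.0) = 629.5
Financial account = -(629.5 + (-195.8) + 42.5) = -476.2

-476.2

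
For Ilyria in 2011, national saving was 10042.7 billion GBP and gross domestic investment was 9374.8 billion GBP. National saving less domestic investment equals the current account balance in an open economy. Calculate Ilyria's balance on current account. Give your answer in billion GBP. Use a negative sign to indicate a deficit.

CA = S - I = 10042.7 - 9374.8 = 667.9

667.9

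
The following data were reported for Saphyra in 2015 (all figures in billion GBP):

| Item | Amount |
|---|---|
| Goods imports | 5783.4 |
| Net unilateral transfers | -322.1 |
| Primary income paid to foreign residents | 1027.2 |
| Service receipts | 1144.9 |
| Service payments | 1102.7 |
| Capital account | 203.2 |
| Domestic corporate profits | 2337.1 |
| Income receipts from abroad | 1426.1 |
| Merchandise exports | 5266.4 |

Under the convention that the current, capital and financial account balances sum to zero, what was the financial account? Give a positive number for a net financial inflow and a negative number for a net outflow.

194.8

Goods balance = 5266.4 - 5783.4 = -517.0
Services balance = 1144.9 - 1102.7 = 42.2
Trade balance (goods + services) = -517.0 + 42.2 = -474.8
Net primary income = 1426.1 - 1027.2 = 398.9
Net secondary income = -322.1
Current account = -474.8 + 398.9 + (-322.1) = -398.0
Financial account = -(-398.0 + 203.2) = 194.8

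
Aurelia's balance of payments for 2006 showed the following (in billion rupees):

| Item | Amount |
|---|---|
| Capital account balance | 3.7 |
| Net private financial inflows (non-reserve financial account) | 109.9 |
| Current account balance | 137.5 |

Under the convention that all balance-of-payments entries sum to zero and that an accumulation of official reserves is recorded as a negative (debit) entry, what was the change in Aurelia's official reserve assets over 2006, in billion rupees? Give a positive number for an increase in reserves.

Official reserve transactions balance = -(137.5 + 3.7 + 109.9) = -251.1
An accumulation of reserves is recorded as a debit (negative entry), so the change in the stock of reserves is the negative of that balance.
Change in official reserves = -(-251.1) = 251.1

251.1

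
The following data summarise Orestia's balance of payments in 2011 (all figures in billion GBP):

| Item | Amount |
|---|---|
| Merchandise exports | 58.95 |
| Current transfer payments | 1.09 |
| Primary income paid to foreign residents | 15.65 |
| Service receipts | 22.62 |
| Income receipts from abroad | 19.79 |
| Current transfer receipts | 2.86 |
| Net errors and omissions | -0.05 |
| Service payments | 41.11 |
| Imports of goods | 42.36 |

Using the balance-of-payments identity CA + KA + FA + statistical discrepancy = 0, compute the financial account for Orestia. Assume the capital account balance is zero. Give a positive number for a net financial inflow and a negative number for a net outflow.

Goods balance = 58.95 - 42.36 = 16.59
Services balance = 22.62 - 41.11 = -18.49
Trade balance (goods + services) = 16.59 + (-18.49) = -1.90
Net primary income = 19.79 - 15.65 = 4.14
Net secondary income = 2.86 - 1.09 = 1.77
Current account = -1.90 + 4.14 + 1.77 = 4.01
Financial account = -(4.01 + (-0.05)) = -3.96

-3.96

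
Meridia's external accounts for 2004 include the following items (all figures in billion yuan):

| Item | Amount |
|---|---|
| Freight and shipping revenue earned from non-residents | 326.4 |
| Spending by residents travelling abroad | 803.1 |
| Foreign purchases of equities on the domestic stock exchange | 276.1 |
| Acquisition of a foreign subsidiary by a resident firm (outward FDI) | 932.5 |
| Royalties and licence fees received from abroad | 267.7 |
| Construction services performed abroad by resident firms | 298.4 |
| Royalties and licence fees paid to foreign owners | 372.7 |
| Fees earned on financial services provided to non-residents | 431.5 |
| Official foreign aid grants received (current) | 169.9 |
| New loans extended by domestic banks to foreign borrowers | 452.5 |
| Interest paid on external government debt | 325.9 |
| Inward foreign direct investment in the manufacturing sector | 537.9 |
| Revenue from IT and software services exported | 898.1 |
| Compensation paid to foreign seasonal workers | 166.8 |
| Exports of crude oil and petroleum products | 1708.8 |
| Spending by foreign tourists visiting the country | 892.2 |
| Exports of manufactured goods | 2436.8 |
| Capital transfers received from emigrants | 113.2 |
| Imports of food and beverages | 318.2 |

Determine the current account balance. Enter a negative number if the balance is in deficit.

5443.1

Goods: 2436.8 + 1708.8 - 318.2 = 3827.4
Services: 267.7 + 298.4 - 372.7 + 898.1 - 803.1 + 326.4 + 431.5 + 892.2 = 1938.5
Primary income: -166.8 - 325.9 = -492.7
Secondary income: 169.9
Current account = 3827.4 + 1938.5 + (-492.7) + 169.9 = 5443.1
(Excluded from the current account — financial account: foreign purchases of equities on the domestic stock exchange 276.1, acquisition of a foreign subsidiary by a resident firm (outward FDI) 932.5, new loans extended by domestic banks to foreign borrowers 452.5, inward foreign direct investment in the manufacturing sector 537.9; capital account: capital transfers received from emigrants 113.2.)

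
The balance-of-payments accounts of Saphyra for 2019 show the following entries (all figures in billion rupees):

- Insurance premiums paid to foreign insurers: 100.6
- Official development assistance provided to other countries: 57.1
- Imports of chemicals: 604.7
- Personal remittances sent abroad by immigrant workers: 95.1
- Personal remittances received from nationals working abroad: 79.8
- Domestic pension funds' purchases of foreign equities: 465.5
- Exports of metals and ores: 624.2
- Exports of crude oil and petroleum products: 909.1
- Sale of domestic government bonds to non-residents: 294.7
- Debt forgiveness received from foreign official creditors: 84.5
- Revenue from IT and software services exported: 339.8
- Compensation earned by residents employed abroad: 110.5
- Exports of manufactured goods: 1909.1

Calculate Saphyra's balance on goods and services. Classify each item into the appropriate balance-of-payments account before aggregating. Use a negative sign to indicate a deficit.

Goods: -604.7 + 1909.1 + 909.1 + 624.2 = 2837.7
Services: -100.6 + 339.8 = 239.2
Trade balance = 2837.7 + 239.2 = 3076.9
(Excluded from the trade balance — secondary income: official development assistance provided to other countries 57.1, personal remittances sent abroad by immigrant workers 95.1, personal remittances received from nationals working abroad 79.8; financial account: domestic pension funds' purchases of foreign equities 465.5, sale of domestic government bonds to non-residents 294.7; capital account: debt forgiveness received from foreign official creditors 84.5; primary income: compensation earned by residents employed abroad 110.5.)

3076.9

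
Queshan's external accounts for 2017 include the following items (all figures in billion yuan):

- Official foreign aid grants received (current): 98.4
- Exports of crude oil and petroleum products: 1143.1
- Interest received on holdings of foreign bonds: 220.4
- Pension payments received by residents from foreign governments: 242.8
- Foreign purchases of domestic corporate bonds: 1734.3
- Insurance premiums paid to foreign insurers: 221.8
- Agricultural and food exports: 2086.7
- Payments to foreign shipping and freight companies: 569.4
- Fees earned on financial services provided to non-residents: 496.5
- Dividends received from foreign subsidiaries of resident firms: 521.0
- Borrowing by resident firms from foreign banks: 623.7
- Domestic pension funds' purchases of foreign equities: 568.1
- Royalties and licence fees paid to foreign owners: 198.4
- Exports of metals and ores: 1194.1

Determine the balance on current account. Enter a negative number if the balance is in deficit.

Goods: 1143.1 + 2086.7 + 1194.1 = 4423.9
Services: -198.4 + 496.5 - 221.8 - 569.4 = -493.1
Primary income: 220.4 + 521.0 = 741.4
Secondary income: 98.4 + 242.8 = 341.2
Current account = 4423.9 + (-493.1) + 741.4 + 341.2 = 5013.4
(Excluded from the current account — financial account: foreign purchases of domestic corporate bonds 1734.3, borrowing by resident firms from foreign banks 623.7, domestic pension funds' purchases of foreign equities 568.1.)

5013.4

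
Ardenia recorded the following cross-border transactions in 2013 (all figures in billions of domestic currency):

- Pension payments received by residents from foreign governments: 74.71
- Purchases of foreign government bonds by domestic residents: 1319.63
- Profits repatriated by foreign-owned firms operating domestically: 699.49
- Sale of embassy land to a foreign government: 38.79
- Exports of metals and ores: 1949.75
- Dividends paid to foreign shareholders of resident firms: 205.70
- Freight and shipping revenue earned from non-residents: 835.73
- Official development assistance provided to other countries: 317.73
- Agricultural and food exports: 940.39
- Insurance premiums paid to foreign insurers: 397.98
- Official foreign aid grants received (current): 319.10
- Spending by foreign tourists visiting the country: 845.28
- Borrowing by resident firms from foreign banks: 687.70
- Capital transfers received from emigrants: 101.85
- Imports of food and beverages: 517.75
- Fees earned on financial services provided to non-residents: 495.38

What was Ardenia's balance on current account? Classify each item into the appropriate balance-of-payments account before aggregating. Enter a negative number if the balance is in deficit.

Goods: 940.39 + 1949.75 - 517.75 = 2372.39
Services: 835.73 + 495.38 + 845.28 - 397.98 = 1778.41
Primary income: -699.49 - 205.70 = -905.19
Secondary income: 74.71 - 317.73 + 319.10 = 76.08
Current account = 2372.39 + 1778.41 + (-905.19) + 76.08 = 3321.69
(Excluded from the current account — financial account: purchases of foreign government bonds by domestic residents 1319.63, borrowing by resident firms from foreign banks 687.70; capital account: sale of embassy land to a foreign government 38.79, capital transfers received from emigrants 101.85.)

3321.69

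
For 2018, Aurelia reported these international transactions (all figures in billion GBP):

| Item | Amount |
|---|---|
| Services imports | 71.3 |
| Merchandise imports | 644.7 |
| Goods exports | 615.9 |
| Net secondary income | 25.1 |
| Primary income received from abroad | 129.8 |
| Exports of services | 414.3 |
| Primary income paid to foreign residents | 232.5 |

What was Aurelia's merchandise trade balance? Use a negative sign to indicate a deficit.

-28.8

Goods balance = 615.9 - 644.7 = -28.8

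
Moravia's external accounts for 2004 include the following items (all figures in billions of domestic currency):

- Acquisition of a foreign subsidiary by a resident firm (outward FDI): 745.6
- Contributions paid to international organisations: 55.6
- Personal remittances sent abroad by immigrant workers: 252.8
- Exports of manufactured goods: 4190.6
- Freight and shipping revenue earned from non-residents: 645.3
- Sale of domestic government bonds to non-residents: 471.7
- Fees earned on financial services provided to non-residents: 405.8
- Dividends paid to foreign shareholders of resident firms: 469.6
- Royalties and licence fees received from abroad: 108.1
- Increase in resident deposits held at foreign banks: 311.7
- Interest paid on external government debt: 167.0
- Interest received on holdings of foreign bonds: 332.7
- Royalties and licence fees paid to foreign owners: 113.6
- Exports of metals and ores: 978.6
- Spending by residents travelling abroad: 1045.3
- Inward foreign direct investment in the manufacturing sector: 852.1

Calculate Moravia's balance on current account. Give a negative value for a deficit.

4557.2

Goods: 978.6 + 4190.6 = 5169.2
Services: 108.1 + 405.8 - 1045.3 + 645.3 - 113.6 = 0.3
Primary income: -469.6 - 167.0 + 332.7 = -303.9
Secondary income: -55.6 - 252.8 = -308.4
Current account = 5169.2 + 0.3 + (-303.9) + (-308.4) = 4557.2
(Excluded from the current account — financial account: acquisition of a foreign subsidiary by a resident firm (outward FDI) 745.6, sale of domestic government bonds to non-residents 471.7, increase in resident deposits held at foreign banks 311.7, inward foreign direct investment in the manufacturing sector 852.1.)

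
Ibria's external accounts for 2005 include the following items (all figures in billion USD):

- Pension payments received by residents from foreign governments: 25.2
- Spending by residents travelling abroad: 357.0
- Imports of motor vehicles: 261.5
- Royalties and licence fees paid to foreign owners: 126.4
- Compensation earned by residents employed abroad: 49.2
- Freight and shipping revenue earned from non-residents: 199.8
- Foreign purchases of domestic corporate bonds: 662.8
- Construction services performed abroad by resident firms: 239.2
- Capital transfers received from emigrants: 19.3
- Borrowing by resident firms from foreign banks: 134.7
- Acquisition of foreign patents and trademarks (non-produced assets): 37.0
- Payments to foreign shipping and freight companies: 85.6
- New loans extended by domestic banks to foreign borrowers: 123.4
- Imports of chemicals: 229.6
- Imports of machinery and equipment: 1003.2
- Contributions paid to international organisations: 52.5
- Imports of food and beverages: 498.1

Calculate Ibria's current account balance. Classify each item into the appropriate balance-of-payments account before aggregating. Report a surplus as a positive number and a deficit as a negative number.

Goods: -229.6 - 1003.2 - 261.5 - 498.1 = -1992.4
Services: -126.4 - 85.6 + 239.2 - 357.0 + 199.8 = -130.0
Primary income: 49.2
Secondary income: 25.2 - 52.5 = -27.3
Current account = (-1992.4) + (-130.0) + 49.2 + (-27.3) = -2100.5
(Excluded from the current account — financial account: foreign purchases of domestic corporate bonds 662.8, borrowing by resident firms from foreign banks 134.7, new loans extended by domestic banks to foreign borrowers 123.4; capital account: capital transfers received from emigrants 19.3, acquisition of foreign patents and trademarks (non-produced assets) 37.0.)

-2100.5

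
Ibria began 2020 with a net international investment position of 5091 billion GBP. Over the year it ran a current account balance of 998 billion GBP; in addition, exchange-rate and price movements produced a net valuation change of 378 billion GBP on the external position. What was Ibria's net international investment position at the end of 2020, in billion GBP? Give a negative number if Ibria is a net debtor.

6467

Change in NIIP = current account + net valuation change = 998 + 378 = 1376
End-of-year NIIP = 5091 + 1376 = 6467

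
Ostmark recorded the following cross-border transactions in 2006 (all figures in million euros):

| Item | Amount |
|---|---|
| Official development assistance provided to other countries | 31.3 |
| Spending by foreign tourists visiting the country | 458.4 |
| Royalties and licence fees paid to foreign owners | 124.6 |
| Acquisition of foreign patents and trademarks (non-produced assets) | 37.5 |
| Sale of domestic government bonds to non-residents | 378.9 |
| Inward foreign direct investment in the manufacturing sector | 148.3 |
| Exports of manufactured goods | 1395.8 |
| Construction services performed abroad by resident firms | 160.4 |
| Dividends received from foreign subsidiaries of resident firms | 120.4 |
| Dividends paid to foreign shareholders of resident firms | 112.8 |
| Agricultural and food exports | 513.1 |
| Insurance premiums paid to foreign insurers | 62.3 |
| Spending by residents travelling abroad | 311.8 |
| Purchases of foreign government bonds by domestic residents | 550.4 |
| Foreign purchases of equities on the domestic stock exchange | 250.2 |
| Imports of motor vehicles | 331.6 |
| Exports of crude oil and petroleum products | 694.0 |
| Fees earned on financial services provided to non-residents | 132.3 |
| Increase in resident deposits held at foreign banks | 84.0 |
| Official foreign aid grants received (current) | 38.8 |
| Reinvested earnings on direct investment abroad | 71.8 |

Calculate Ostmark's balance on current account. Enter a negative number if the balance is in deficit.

Goods: 513.1 - 331.6 + 694.0 + 1395.8 = 2271.3
Services: 458.4 + 132.3 - 62.3 - 311.8 - 124.6 + 160.4 = 252.4
Primary income: -112.8 + 71.8 + 120.4 = 79.4
Secondary income: -31.3 + 38.8 = 7.5
Current account = 2271.3 + 252.4 + 79.4 + 7.5 = 2610.6
(Excluded from the current account — capital account: acquisition of foreign patents and trademarks (non-produced assets) 37.5; financial account: sale of domestic government bonds to non-residents 378.9, inward foreign direct investment in the manufacturing sector 148.3, purchases of foreign government bonds by domestic residents 550.4, foreign purchases of equities on the domestic stock exchange 250.2, increase in resident deposits held at foreign banks 84.0.)

2610.6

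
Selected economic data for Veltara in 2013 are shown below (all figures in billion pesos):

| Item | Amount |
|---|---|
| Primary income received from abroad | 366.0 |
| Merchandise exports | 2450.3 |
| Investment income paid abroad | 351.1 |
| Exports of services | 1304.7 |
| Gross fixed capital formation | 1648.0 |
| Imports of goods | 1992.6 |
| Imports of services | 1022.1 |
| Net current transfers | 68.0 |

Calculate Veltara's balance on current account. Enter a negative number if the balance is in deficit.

823.2

Goods balance = 2450.3 - 1992.6 = 457.7
Services balance = 1304.7 - 1022.1 = 282.6
Trade balance (goods + services) = 457.7 + 282.6 = 740.3
Net primary income = 366.0 - 351.1 = 14.9
Net secondary income = 68.0
Current account = 740.3 + 14.9 + 68.0 = 823.2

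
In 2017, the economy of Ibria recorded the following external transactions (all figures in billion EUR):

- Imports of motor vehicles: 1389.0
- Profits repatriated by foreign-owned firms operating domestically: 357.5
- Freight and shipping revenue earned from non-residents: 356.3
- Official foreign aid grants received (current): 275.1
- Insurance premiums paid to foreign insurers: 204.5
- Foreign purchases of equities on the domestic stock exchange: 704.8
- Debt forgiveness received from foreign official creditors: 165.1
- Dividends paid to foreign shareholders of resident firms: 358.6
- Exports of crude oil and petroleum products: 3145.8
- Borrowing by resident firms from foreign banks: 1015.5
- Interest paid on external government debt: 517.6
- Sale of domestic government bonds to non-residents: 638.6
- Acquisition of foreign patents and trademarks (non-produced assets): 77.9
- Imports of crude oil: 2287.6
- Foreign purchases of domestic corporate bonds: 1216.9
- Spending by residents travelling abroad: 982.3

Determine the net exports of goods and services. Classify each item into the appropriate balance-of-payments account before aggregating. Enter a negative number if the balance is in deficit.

Goods: 3145.8 - 2287.6 - 1389.0 = -530.8
Services: -982.3 + 356.3 - 204.5 = -830.5
Trade balance = -530.8 + (-830.5) = -1361.3
(Excluded from the trade balance — primary income: profits repatriated by foreign-owned firms operating domestically 357.5, dividends paid to foreign shareholders of resident firms 358.6, interest paid on external government debt 517.6; secondary income: official foreign aid grants received (current) 275.1; financial account: foreign purchases of equities on the domestic stock exchange 704.8, borrowing by resident firms from foreign banks 1015.5, sale of domestic government bonds to non-residents 638.6, foreign purchases of domestic corporate bonds 1216.9; capital account: debt forgiveness received from foreign official creditors 165.1, acquisition of foreign patents and trademarks (non-produced assets) 77.9.)

-1361.3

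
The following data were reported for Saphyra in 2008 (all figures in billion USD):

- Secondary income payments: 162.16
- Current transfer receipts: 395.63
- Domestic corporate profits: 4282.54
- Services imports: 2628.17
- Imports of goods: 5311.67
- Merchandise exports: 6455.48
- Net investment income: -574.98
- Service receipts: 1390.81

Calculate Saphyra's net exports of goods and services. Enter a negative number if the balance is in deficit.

-93.55

Goods balance = 6455.48 - 5311.67 = 1143.81
Services balance = 1390.81 - 2628.17 = -1237.36
Trade balance (goods + services) = 1143.81 + (-1237.36) = -93.55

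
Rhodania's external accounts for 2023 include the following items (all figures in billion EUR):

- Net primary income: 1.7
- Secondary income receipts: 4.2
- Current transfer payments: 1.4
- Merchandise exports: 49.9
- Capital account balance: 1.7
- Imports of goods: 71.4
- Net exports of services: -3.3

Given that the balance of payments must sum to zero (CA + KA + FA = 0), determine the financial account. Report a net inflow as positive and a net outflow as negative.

18.6

Goods balance = 49.9 - 71.4 = -21.5
Services balance = -3.3
Trade balance (goods + services) = -21.5 + (-3.3) = -24.8
Net primary income = 1.7
Net secondary income = 4.2 - 1.4 = 2.8
Current account = -24.8 + 1.7 + 2.8 = -20.3
Financial account = -(-20.3 + 1.7) = 18.6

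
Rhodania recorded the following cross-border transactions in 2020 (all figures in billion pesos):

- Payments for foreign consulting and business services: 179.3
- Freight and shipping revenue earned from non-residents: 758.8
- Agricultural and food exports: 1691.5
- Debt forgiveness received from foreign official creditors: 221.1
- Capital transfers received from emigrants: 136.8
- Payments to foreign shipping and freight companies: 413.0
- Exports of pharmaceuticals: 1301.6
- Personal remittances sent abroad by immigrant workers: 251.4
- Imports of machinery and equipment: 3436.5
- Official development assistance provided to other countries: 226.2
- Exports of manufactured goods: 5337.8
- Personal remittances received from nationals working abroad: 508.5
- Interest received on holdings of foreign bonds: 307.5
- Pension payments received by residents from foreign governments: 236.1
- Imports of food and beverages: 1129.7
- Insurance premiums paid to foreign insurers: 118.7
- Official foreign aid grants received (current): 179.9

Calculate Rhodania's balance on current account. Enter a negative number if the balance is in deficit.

Goods: 1301.6 - 1129.7 - 3436.5 + 5337.8 + 1691.5 = 3764.7
Services: -413.0 - 118.7 + 758.8 - 179.3 = 47.8
Primary income: 307.5
Secondary income: -251.4 + 236.1 + 179.9 - 226.2 + 508.5 = 446.9
Current account = 3764.7 + 47.8 + 307.5 + 446.9 = 4566.9
(Excluded from the current account — capital account: debt forgiveness received from foreign official creditors 221.1, capital transfers received from emigrants 136.8.)

4566.9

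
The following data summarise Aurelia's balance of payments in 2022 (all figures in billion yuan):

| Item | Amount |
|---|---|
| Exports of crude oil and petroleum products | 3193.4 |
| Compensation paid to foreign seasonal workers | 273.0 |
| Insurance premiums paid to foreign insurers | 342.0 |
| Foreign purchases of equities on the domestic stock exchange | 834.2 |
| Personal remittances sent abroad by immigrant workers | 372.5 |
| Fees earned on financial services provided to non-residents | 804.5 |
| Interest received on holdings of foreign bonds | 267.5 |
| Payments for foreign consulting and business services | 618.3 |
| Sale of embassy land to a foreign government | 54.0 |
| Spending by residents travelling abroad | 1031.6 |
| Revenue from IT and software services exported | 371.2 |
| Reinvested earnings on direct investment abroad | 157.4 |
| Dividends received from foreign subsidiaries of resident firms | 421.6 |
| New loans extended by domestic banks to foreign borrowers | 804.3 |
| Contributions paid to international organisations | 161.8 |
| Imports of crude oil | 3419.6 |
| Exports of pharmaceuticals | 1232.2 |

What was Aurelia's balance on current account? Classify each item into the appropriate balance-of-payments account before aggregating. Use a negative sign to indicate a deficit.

229.0

Goods: -3419.6 + 1232.2 + 3193.4 = 1006.0
Services: -1031.6 - 618.3 - 342.0 + 371.2 + 804.5 = -816.2
Primary income: -273.0 + 157.4 + 421.6 + 267.5 = 573.5
Secondary income: -372.5 - 161.8 = -534.3
Current account = 1006.0 + (-816.2) + 573.5 + (-534.3) = 229.0
(Excluded from the current account — financial account: foreign purchases of equities on the domestic stock exchange 834.2, new loans extended by domestic banks to foreign borrowers 804.3; capital account: sale of embassy land to a foreign government 54.0.)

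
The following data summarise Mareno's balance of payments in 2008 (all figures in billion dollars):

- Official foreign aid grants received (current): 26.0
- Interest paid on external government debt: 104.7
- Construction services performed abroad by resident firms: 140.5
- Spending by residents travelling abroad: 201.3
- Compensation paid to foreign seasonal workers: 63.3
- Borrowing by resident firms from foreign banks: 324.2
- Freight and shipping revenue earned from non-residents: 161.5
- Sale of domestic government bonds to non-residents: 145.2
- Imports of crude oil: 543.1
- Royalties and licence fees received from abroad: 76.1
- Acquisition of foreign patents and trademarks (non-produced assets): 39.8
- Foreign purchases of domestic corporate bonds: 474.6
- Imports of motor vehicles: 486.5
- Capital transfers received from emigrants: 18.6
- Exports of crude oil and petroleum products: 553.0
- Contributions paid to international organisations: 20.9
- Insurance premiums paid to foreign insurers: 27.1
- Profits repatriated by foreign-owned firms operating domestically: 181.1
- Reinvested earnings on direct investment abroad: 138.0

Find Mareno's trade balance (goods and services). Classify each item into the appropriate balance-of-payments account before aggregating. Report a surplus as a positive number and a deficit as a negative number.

-326.9

Goods: -486.5 + 553.0 - 543.1 = -476.6
Services: -201.3 + 161.5 + 76.1 + 140.5 - 27.1 = 149.7
Trade balance = -476.6 + 149.7 = -326.9
(Excluded from the trade balance — secondary income: official foreign aid grants received (current) 26.0, contributions paid to international organisations 20.9; primary income: interest paid on external government debt 104.7, compensation paid to foreign seasonal workers 63.3, profits repatriated by foreign-owned firms operating domestically 181.1, reinvested earnings on direct investment abroad 138.0; financial account: borrowing by resident firms from foreign banks 324.2, sale of domestic government bonds to non-residents 145.2, foreign purchases of domestic corporate bonds 474.6; capital account: acquisition of foreign patents and trademarks (non-produced assets) 39.8, capital transfers received from emigrants 18.6.)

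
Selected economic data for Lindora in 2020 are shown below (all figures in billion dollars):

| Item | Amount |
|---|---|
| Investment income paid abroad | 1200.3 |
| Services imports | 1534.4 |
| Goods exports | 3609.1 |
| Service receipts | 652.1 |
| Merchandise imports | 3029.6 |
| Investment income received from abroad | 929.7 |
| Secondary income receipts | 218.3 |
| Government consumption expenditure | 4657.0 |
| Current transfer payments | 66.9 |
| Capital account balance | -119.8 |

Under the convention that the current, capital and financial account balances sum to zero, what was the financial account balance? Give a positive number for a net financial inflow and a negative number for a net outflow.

541.8

Goods balance = 3609.1 - 3029.6 = 579.5
Services balance = 652.1 - 1534.4 = -882.3
Trade balance (goods + services) = 579.5 + (-882.3) = -302.8
Net primary income = 929.7 - 1200.3 = -270.6
Net secondary income = 218.3 - 66.9 = 151.4
Current account = -302.8 + (-270.6) + 151.4 = -422.0
Financial account = -(-422.0 + (-119.8)) = 541.8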